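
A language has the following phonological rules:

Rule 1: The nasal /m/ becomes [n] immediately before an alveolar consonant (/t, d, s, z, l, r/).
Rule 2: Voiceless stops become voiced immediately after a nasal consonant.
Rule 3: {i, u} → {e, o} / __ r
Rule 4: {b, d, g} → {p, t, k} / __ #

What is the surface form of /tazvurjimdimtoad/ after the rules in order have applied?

Rule 1 (nasal place assimilation): /m/ precedes the alveolar consonant /d/, so it assimilates in place to [n]. /m/ precedes the alveolar consonant /t/, so it assimilates in place to [n]. /tazvurjimdimtoad/ → tazvurjindintoad.
Rule 2 (post-nasal voicing): /t/ is a voiceless stop immediately after the nasal /n/, so it voices to [d]. /tazvurjindintoad/ → tazvurjindindoad.
Rule 3 (pre-rhotic lowering): /u/ is a high vowel immediately before /r/, so it lowers to [o]. /tazvurjindindoad/ → tazvorjindindoad.
Rule 4 (final devoicing): /d/ is a voiced stop in word-final position, so it devoices to [t]. /tazvorjindindoad/ → tazvorjindindoat.

tazvorjindindoat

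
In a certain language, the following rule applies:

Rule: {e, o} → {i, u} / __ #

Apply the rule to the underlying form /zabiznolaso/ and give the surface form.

/o/ is a mid vowel in word-final position, so it raises to [u].
Surface form: [zabiznolasu].

zabiznolasu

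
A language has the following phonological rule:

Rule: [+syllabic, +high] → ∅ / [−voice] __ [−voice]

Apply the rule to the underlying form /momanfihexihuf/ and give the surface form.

/i/ is a high vowel flanked by voiceless consonants /f/ and /h/, so it deletes.
/i/ is a high vowel flanked by voiceless consonants /x/ and /h/, so it deletes.
/u/ is a high vowel flanked by voiceless consonants /h/ and /f/, so it deletes.
Surface form: [momanfhexhf].

momanfhexhf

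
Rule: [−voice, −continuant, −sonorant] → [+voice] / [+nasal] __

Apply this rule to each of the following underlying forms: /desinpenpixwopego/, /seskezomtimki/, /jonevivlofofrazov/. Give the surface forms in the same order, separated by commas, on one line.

/desinpenpixwopego/: /p/ is a voiceless stop immediately after the nasal /n/, so it voices to [b]. /p/ is a voiceless stop immediately after the nasal /n/, so it voices to [b]. → [desinbenbixwopego].
/seskezomtimki/: /t/ is a voiceless stop immediately after the nasal /m/, so it voices to [d]. /k/ is a voiceless stop immediately after the nasal /m/, so it voices to [g]. → [seskezomdimgi].
/jonevivlofofrazov/: the rule's environment is not met; surfaces unchanged as [jonevivlofofrazov].

desinbenbixwopego, seskezomdimgi, jonevivlofofrazov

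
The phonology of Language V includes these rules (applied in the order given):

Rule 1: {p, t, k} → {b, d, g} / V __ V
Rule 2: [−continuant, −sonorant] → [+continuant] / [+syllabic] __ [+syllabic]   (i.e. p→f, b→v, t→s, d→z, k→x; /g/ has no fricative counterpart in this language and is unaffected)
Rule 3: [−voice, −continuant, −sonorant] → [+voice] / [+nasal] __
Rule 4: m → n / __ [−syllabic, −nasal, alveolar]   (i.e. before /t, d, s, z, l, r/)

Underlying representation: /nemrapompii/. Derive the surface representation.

Rule 1 (intervocalic voicing): /p/ is a voiceless stop between vowels /a/ and /o/, so it voices to [b]. /nemrapompii/ → nemrabompii.
Rule 2 (intervocalic spirantization): /b/ is a stop between vowels /a/ and /o/, so it spirantizes to the fricative [v]. /nemrabompii/ → nemravompii.
Rule 3 (post-nasal voicing): /p/ is a voiceless stop immediately after the nasal /m/, so it voices to [b]. /nemravompii/ → nemravombii.
Rule 4 (nasal place assimilation): /m/ precedes the alveolar consonant /r/, so it assimilates in place to [n]. /nemravombii/ → nenravombii.

nenravombii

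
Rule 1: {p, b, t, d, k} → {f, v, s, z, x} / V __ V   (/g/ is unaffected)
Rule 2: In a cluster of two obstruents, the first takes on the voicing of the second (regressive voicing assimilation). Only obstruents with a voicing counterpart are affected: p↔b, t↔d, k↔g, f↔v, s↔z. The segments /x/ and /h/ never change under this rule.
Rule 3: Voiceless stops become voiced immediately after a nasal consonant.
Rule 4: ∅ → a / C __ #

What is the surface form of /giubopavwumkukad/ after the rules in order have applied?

Rule 1 (intervocalic spirantization): /b/ is a stop between vowels /u/ and /o/, so it spirantizes to the fricative [v]. /p/ is a stop between vowels /o/ and /a/, so it spirantizes to the fricative [f]. /k/ is a stop between vowels /u/ and /a/, so it spirantizes to the fricative [x]. /giubopavwumkukad/ → giuvofavwumkuxad.
Rule 2 (regressive voicing assimilation): no segment meets the environment; /giuvofavwumkuxad/ is unchanged.
Rule 3 (post-nasal voicing): /k/ is a voiceless stop immediately after the nasal /m/, so it voices to [g]. /giuvofavwumkuxad/ → giuvofavwumguxad.
Rule 4 (final a-epenthesis): the form ends in the consonant /d/, so [a] is inserted word-finally. /giuvofavwumguxad/ → giuvofavwumguxada.

giuvofavwumguxada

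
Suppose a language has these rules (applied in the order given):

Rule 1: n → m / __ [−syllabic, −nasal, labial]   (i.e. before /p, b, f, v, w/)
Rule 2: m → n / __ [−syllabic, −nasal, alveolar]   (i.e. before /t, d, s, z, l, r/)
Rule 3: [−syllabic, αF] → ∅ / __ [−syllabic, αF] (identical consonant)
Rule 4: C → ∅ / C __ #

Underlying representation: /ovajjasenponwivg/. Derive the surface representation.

Rule 1 (nasal place assimilation): /n/ precedes the labial consonant /p/, so it assimilates in place to [m]. /n/ precedes the labial consonant /w/, so it assimilates in place to [m]. /ovajjasenponwivg/ → ovajjasempomwivg.
Rule 2 (nasal place assimilation): no segment meets the environment; /ovajjasempomwivg/ is unchanged.
Rule 3 (degemination): /jj/ is a geminate; the first /j/ deletes. /ovajjasempomwivg/ → ovajasempomwivg.
Rule 4 (final cluster simplification): /g/ is the second consonant of a word-final cluster /vg/, so it deletes. /ovajasempomwivg/ → ovajasempomwiv.

ovajasempomwiv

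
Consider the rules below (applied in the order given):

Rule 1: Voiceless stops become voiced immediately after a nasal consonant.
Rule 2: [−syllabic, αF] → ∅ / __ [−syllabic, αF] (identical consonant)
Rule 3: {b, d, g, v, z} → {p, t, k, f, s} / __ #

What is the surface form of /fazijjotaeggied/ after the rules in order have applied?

fazijotaegiet

Rule 1 (post-nasal voicing): no segment meets the environment; /fazijjotaeggied/ is unchanged.
Rule 2 (degemination): /jj/ is a geminate; the first /j/ deletes. /gg/ is a geminate; the first /g/ deletes. /fazijjotaeggied/ → fazijotaegied.
Rule 3 (final devoicing): /d/ is a voiced obstruent in word-final position, so it devoices to [t]. /fazijotaegied/ → fazijotaegiet.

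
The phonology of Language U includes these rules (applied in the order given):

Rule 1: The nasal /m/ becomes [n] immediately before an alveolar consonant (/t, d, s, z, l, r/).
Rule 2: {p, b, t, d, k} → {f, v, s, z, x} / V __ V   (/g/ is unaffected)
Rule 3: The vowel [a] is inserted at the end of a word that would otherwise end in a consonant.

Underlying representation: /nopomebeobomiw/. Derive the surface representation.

Rule 1 (nasal place assimilation): no segment meets the environment; /nopomebeobomiw/ is unchanged.
Rule 2 (intervocalic spirantization): /p/ is a stop between vowels /o/ and /o/, so it spirantizes to the fricative [f]. /b/ is a stop between vowels /e/ and /e/, so it spirantizes to the fricative [v]. /b/ is a stop between vowels /o/ and /o/, so it spirantizes to the fricative [v]. /nopomebeobomiw/ → nofomeveovomiw.
Rule 3 (final a-epenthesis): the form ends in the consonant /w/, so [a] is inserted word-finally. /nofomeveovomiw/ → nofomeveovomiwa.

nofomeveovomiwa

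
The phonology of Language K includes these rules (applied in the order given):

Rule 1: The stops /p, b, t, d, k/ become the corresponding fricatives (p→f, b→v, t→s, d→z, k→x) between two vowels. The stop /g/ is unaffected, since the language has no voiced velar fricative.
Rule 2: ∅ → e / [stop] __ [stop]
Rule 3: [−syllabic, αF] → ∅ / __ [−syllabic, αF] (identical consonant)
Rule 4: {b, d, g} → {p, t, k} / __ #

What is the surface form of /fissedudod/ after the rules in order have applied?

fisezuzot

Rule 1 (intervocalic spirantization): /d/ is a stop between vowels /e/ and /u/, so it spirantizes to the fricative [z]. /d/ is a stop between vowels /u/ and /o/, so it spirantizes to the fricative [z]. /fissedudod/ → fissezuzod.
Rule 2 (stop-cluster e-epenthesis): no segment meets the environment; /fissezuzod/ is unchanged.
Rule 3 (degemination): /ss/ is a geminate; the first /s/ deletes. /fissezuzod/ → fisezuzod.
Rule 4 (final devoicing): /d/ is a voiced stop in word-final position, so it devoices to [t]. /fisezuzod/ → fisezuzot.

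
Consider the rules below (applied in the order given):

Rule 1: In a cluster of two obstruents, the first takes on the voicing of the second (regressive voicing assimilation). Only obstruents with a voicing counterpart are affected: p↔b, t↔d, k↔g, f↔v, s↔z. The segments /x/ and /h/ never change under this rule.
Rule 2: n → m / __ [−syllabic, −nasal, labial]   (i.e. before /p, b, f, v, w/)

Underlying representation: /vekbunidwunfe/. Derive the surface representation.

vegbunidwumfe

Rule 1 (regressive voicing assimilation): /k/ precedes the voiced obstruent /b/, so it voices to [g] by assimilation. /vekbunidwunfe/ → vegbunidwunfe.
Rule 2 (nasal place assimilation): /n/ precedes the labial consonant /f/, so it assimilates in place to [m]. /vegbunidwunfe/ → vegbunidwumfe.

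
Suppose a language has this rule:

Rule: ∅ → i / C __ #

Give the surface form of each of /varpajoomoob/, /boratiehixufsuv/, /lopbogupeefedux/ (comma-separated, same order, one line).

/varpajoomoob/: the form ends in the consonant /b/, so [i] is inserted word-finally. → [varpajoomoobi].
/boratiehixufsuv/: the form ends in the consonant /v/, so [i] is inserted word-finally. → [boratiehixufsuvi].
/lopbogupeefedux/: the form ends in the consonant /x/, so [i] is inserted word-finally. → [lopbogupeefeduxi].

varpajoomoobi, boratiehixufsuvi, lopbogupeefeduxi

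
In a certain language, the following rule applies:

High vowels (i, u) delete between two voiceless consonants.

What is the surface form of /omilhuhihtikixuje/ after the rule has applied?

/u/ is a high vowel flanked by voiceless consonants /h/ and /h/, so it deletes.
/i/ is a high vowel flanked by voiceless consonants /h/ and /h/, so it deletes.
/i/ is a high vowel flanked by voiceless consonants /t/ and /k/, so it deletes.
/i/ is a high vowel flanked by voiceless consonants /k/ and /x/, so it deletes.
Surface form: [omilhhhtkxuje].

omilhhhtkxuje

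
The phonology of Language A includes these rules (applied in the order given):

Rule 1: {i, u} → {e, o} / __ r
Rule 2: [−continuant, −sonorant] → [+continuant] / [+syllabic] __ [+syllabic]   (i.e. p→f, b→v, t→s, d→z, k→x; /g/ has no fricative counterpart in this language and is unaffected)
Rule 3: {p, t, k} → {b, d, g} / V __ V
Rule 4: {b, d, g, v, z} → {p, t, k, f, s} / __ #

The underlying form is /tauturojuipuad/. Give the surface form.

tausorojuifuat

Rule 1 (pre-rhotic lowering): /u/ is a high vowel immediately before /r/, so it lowers to [o]. /tauturojuipuad/ → tautorojuipuad.
Rule 2 (intervocalic spirantization): /t/ is a stop between vowels /u/ and /o/, so it spirantizes to the fricative [s]. /p/ is a stop between vowels /i/ and /u/, so it spirantizes to the fricative [f]. /tautorojuipuad/ → tausorojuifuad.
Rule 3 (intervocalic voicing): no segment meets the environment; /tausorojuifuad/ is unchanged.
Rule 4 (final devoicing): /d/ is a voiced obstruent in word-final position, so it devoices to [t]. /tausorojuifuad/ → tausorojuifuat.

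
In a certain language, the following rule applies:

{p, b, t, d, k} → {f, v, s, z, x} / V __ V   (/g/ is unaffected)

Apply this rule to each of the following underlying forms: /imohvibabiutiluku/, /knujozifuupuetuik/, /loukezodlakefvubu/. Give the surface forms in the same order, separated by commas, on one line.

imohvivaviusiluxu, knujozifuufuesuik, louxezodlaxefvuvu

/imohvibabiutiluku/: /b/ is a stop between vowels /i/ and /a/, so it spirantizes to the fricative [v]. /b/ is a stop between vowels /a/ and /i/, so it spirantizes to the fricative [v]. /t/ is a stop between vowels /u/ and /i/, so it spirantizes to the fricative [s]. /k/ is a stop between vowels /u/ and /u/, so it spirantizes to the fricative [x]. → [imohvivaviusiluxu].
/knujozifuupuetuik/: /p/ is a stop between vowels /u/ and /u/, so it spirantizes to the fricative [f]. /t/ is a stop between vowels /e/ and /u/, so it spirantizes to the fricative [s]. → [knujozifuufuesuik].
/loukezodlakefvubu/: /k/ is a stop between vowels /u/ and /e/, so it spirantizes to the fricative [x]. /k/ is a stop between vowels /a/ and /e/, so it spirantizes to the fricative [x]. /b/ is a stop between vowels /u/ and /u/, so it spirantizes to the fricative [v]. → [louxezodlaxefvuvu].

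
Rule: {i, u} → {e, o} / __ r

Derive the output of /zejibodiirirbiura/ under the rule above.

zejibodiererbiora

Scanning /zejibodiirirbiura/: /i/ at position 4 is not in the conditioning environment; /i/ at position 8 is not in the conditioning environment; /i/ is a high vowel immediately before /r/, so it lowers to [e]; /i/ is a high vowel immediately before /r/, so it lowers to [e]; /i/ at position 14 is not in the conditioning environment; /u/ is a high vowel immediately before /r/, so it lowers to [o].
Result: [zejibodiererbiora].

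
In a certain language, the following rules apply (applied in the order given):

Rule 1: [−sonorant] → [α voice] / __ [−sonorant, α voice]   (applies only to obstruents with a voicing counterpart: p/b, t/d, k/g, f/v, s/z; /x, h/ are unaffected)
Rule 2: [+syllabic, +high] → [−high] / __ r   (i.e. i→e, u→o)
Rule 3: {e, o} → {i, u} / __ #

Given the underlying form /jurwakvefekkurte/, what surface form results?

Rule 1 (regressive voicing assimilation): /k/ precedes the voiced obstruent /v/, so it voices to [g] by assimilation. /jurwakvefekkurte/ → jurwagvefekkurte.
Rule 2 (pre-rhotic lowering): /u/ is a high vowel immediately before /r/, so it lowers to [o]. /u/ is a high vowel immediately before /r/, so it lowers to [o]. /jurwagvefekkurte/ → jorwagvefekkorte.
Rule 3 (final vowel raising): /e/ is a mid vowel in word-final position, so it raises to [i]. /jorwagvefekkorte/ → jorwagvefekkorti.

jorwagvefekkorti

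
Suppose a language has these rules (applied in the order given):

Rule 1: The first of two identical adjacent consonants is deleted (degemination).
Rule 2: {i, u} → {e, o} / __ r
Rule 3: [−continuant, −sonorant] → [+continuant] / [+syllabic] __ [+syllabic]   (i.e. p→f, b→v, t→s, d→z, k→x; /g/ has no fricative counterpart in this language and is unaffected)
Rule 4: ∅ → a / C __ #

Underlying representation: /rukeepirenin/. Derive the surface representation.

ruxeeferenina

Rule 1 (degemination): no segment meets the environment; /rukeepirenin/ is unchanged.
Rule 2 (pre-rhotic lowering): /i/ is a high vowel immediately before /r/, so it lowers to [e]. /rukeepirenin/ → rukeeperenin.
Rule 3 (intervocalic spirantization): /k/ is a stop between vowels /u/ and /e/, so it spirantizes to the fricative [x]. /p/ is a stop between vowels /e/ and /e/, so it spirantizes to the fricative [f]. /rukeeperenin/ → ruxeeferenin.
Rule 4 (final a-epenthesis): the form ends in the consonant /n/, so [a] is inserted word-finally. /ruxeeferenin/ → ruxeeferenina.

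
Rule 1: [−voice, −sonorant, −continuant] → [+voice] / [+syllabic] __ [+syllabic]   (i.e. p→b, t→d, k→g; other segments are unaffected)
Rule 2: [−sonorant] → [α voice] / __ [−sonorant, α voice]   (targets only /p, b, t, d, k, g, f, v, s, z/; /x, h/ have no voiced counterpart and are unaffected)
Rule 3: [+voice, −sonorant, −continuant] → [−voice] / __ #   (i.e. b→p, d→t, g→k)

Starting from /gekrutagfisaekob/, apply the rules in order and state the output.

gekrudakfisaegop

Rule 1 (intervocalic voicing): /t/ is a voiceless stop between vowels /u/ and /a/, so it voices to [d]. /k/ is a voiceless stop between vowels /e/ and /o/, so it voices to [g]. /gekrutagfisaekob/ → gekrudagfisaegob.
Rule 2 (regressive voicing assimilation): /g/ precedes the voiceless obstruent /f/, so it devoices to [k] by assimilation. /gekrudagfisaegob/ → gekrudakfisaegob.
Rule 3 (final devoicing): /b/ is a voiced stop in word-final position, so it devoices to [p]. /gekrudakfisaegob/ → gekrudakfisaegop.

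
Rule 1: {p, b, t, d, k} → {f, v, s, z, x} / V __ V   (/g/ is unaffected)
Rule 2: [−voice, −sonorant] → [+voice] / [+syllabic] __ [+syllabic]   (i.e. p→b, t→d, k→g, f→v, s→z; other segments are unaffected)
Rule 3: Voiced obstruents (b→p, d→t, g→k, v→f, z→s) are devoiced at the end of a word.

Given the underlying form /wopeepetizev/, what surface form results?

Rule 1 (intervocalic spirantization): /p/ is a stop between vowels /o/ and /e/, so it spirantizes to the fricative [f]. /p/ is a stop between vowels /e/ and /e/, so it spirantizes to the fricative [f]. /t/ is a stop between vowels /e/ and /i/, so it spirantizes to the fricative [s]. /wopeepetizev/ → wofeefesizev.
Rule 2 (intervocalic voicing): /f/ is a voiceless obstruent between vowels /o/ and /e/, so it voices to [v]. /f/ is a voiceless obstruent between vowels /e/ and /e/, so it voices to [v]. /s/ is a voiceless obstruent between vowels /e/ and /i/, so it voices to [z]. /wofeefesizev/ → woveevezizev.
Rule 3 (final devoicing): /v/ is a voiced obstruent in word-final position, so it devoices to [f]. /woveevezizev/ → woveevezizef.

woveevezizef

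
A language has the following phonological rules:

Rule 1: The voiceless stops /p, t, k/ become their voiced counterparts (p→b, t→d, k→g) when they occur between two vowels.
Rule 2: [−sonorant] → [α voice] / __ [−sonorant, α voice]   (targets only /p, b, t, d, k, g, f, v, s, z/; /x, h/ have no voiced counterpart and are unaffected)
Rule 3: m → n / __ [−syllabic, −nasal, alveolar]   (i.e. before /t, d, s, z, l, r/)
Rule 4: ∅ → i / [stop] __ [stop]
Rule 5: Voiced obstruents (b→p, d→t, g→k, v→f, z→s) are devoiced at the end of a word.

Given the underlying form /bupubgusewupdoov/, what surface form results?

Rule 1 (intervocalic voicing): /p/ is a voiceless stop between vowels /u/ and /u/, so it voices to [b]. /bupubgusewupdoov/ → bububgusewupdoov.
Rule 2 (regressive voicing assimilation): /p/ precedes the voiced obstruent /d/, so it voices to [b] by assimilation. /bububgusewupdoov/ → bububgusewubdoov.
Rule 3 (nasal place assimilation): no segment meets the environment; /bububgusewubdoov/ is unchanged.
Rule 4 (stop-cluster i-epenthesis): /b/ and /g/ form a stop–stop cluster, so [i] is inserted between them. /b/ and /d/ form a stop–stop cluster, so [i] is inserted between them. /bububgusewubdoov/ → bububigusewubidoov.
Rule 5 (final devoicing): /v/ is a voiced obstruent in word-final position, so it devoices to [f]. /bububigusewubidoov/ → bububigusewubidoof.

bububigusewubidoof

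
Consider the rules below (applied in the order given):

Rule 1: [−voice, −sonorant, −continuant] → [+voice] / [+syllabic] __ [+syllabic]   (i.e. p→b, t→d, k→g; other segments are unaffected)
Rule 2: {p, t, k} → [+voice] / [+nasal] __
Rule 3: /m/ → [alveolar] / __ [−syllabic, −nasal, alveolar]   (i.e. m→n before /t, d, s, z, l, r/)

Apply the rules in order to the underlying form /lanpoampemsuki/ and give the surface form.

lanboambensugi

Rule 1 (intervocalic voicing): /k/ is a voiceless stop between vowels /u/ and /i/, so it voices to [g]. /lanpoampemsuki/ → lanpoampemsugi.
Rule 2 (post-nasal voicing): /p/ is a voiceless stop immediately after the nasal /n/, so it voices to [b]. /p/ is a voiceless stop immediately after the nasal /m/, so it voices to [b]. /lanpoampemsugi/ → lanboambemsugi.
Rule 3 (nasal place assimilation): /m/ precedes the alveolar consonant /s/, so it assimilates in place to [n]. /lanboambemsugi/ → lanboambensugi.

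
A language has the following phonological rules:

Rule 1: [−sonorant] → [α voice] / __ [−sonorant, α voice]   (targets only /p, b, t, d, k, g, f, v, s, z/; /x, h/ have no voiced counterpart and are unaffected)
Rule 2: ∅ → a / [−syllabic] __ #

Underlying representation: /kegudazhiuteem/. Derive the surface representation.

kegudashiuteema

Rule 1 (regressive voicing assimilation): /z/ precedes the voiceless obstruent /h/, so it devoices to [s] by assimilation. /kegudazhiuteem/ → kegudashiuteem.
Rule 2 (final a-epenthesis): the form ends in the consonant /m/, so [a] is inserted word-finally. /kegudashiuteem/ → kegudashiuteema.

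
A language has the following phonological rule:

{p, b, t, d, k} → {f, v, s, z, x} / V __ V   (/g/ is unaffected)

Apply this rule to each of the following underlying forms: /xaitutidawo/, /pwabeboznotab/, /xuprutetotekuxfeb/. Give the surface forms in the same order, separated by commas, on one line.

/xaitutidawo/: /t/ is a stop between vowels /i/ and /u/, so it spirantizes to the fricative [s]. /t/ is a stop between vowels /u/ and /i/, so it spirantizes to the fricative [s]. /d/ is a stop between vowels /i/ and /a/, so it spirantizes to the fricative [z]. → [xaisusizawo].
/pwabeboznotab/: /b/ is a stop between vowels /a/ and /e/, so it spirantizes to the fricative [v]. /b/ is a stop between vowels /e/ and /o/, so it spirantizes to the fricative [v]. /t/ is a stop between vowels /o/ and /a/, so it spirantizes to the fricative [s]. → [pwavevoznosab].
/xuprutetotekuxfeb/: /t/ is a stop between vowels /u/ and /e/, so it spirantizes to the fricative [s]. /t/ is a stop between vowels /e/ and /o/, so it spirantizes to the fricative [s]. /t/ is a stop between vowels /o/ and /e/, so it spirantizes to the fricative [s]. /k/ is a stop between vowels /e/ and /u/, so it spirantizes to the fricative [x]. → [xuprusesosexuxfeb].

xaisusizawo, pwavevoznosab, xuprusesosexuxfeb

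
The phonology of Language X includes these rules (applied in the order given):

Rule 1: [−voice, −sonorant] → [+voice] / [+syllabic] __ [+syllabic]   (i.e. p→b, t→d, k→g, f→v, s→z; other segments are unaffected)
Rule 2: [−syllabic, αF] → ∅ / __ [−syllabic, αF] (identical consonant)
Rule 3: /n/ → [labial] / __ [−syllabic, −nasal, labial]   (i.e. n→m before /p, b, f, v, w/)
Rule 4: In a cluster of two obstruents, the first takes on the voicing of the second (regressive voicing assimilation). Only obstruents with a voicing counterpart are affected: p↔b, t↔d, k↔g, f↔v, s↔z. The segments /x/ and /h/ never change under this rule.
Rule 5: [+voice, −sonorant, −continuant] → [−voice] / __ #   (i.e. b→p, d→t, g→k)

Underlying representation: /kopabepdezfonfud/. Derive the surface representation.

Rule 1 (intervocalic voicing): /p/ is a voiceless obstruent between vowels /o/ and /a/, so it voices to [b]. /kopabepdezfonfud/ → kobabepdezfonfud.
Rule 2 (degemination): no segment meets the environment; /kobabepdezfonfud/ is unchanged.
Rule 3 (nasal place assimilation): /n/ precedes the labial consonant /f/, so it assimilates in place to [m]. /kobabepdezfonfud/ → kobabepdezfomfud.
Rule 4 (regressive voicing assimilation): /p/ precedes the voiced obstruent /d/, so it voices to [b] by assimilation. /z/ precedes the voiceless obstruent /f/, so it devoices to [s] by assimilation. /kobabepdezfomfud/ → kobabebdesfomfud.
Rule 5 (final devoicing): /d/ is a voiced stop in word-final position, so it devoices to [t]. /kobabebdesfomfud/ → kobabebdesfomfut.

kobabebdesfomfut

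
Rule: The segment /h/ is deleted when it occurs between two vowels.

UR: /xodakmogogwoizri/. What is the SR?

No segment of /xodakmogogwoizri/ meets the structural description of the rule, so the form surfaces unchanged.

xodakmogogwoizri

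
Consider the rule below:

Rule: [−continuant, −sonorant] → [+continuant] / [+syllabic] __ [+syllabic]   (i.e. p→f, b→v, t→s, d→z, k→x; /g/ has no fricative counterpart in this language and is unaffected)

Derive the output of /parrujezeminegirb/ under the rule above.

parrujezeminegirb

No segment of /parrujezeminegirb/ meets the structural description of the rule, so the form surfaces unchanged.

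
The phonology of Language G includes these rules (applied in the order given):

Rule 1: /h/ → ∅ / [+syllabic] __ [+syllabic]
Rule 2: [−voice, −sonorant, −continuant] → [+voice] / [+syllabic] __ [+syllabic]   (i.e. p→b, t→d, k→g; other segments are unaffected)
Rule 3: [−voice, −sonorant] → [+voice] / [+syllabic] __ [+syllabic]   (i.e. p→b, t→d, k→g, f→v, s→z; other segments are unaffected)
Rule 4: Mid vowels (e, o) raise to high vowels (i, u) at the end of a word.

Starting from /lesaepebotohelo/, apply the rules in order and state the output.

lezaebebodoelu

Rule 1 (intervocalic h-deletion): /h/ occurs between vowels /o/ and /e/, so it deletes. /lesaepebotohelo/ → lesaepebotoelo.
Rule 2 (intervocalic voicing): /p/ is a voiceless stop between vowels /e/ and /e/, so it voices to [b]. /t/ is a voiceless stop between vowels /o/ and /o/, so it voices to [d]. /lesaepebotoelo/ → lesaebebodoelo.
Rule 3 (intervocalic voicing): /s/ is a voiceless obstruent between vowels /e/ and /a/, so it voices to [z]. /lesaebebodoelo/ → lezaebebodoelo.
Rule 4 (final vowel raising): /o/ is a mid vowel in word-final position, so it raises to [u]. /lezaebebodoelo/ → lezaebebodoelu.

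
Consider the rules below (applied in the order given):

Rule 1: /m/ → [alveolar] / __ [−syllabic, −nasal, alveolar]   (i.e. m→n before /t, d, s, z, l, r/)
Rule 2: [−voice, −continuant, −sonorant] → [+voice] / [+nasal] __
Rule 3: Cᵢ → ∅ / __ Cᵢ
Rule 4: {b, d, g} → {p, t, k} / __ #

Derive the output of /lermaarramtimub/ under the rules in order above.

lermaarandimup

Rule 1 (nasal place assimilation): /m/ precedes the alveolar consonant /t/, so it assimilates in place to [n]. /lermaarramtimub/ → lermaarrantimub.
Rule 2 (post-nasal voicing): /t/ is a voiceless stop immediately after the nasal /n/, so it voices to [d]. /lermaarrantimub/ → lermaarrandimub.
Rule 3 (degemination): /rr/ is a geminate; the first /r/ deletes. /lermaarrandimub/ → lermaarandimub.
Rule 4 (final devoicing): /b/ is a voiced stop in word-final position, so it devoices to [p]. /lermaarandimub/ → lermaarandimup.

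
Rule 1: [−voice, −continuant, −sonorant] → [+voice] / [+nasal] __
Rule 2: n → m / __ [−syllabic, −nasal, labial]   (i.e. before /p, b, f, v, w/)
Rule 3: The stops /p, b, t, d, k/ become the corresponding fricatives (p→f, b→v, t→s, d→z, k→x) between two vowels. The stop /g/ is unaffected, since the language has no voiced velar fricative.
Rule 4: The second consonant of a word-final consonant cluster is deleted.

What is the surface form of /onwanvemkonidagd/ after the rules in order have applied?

Rule 1 (post-nasal voicing): /k/ is a voiceless stop immediately after the nasal /m/, so it voices to [g]. /onwanvemkonidagd/ → onwanvemgonidagd.
Rule 2 (nasal place assimilation): /n/ precedes the labial consonant /w/, so it assimilates in place to [m]. /n/ precedes the labial consonant /v/, so it assimilates in place to [m]. /onwanvemgonidagd/ → omwamvemgonidagd.
Rule 3 (intervocalic spirantization): /d/ is a stop between vowels /i/ and /a/, so it spirantizes to the fricative [z]. /omwamvemgonidagd/ → omwamvemgonizagd.
Rule 4 (final cluster simplification): /d/ is the second consonant of a word-final cluster /gd/, so it deletes. /omwamvemgonizagd/ → omwamvemgonizag.

omwamvemgonizag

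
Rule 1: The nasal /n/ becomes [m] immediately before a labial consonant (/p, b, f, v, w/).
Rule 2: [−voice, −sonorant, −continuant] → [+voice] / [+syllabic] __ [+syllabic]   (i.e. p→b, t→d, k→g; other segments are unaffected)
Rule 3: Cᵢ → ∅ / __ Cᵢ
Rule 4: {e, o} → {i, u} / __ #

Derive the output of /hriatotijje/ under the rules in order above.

hriadodiji

Rule 1 (nasal place assimilation): no segment meets the environment; /hriatotijje/ is unchanged.
Rule 2 (intervocalic voicing): /t/ is a voiceless stop between vowels /a/ and /o/, so it voices to [d]. /t/ is a voiceless stop between vowels /o/ and /i/, so it voices to [d]. /hriatotijje/ → hriadodijje.
Rule 3 (degemination): /jj/ is a geminate; the first /j/ deletes. /hriadodijje/ → hriadodije.
Rule 4 (final vowel raising): /e/ is a mid vowel in word-final position, so it raises to [i]. /hriadodije/ → hriadodiji.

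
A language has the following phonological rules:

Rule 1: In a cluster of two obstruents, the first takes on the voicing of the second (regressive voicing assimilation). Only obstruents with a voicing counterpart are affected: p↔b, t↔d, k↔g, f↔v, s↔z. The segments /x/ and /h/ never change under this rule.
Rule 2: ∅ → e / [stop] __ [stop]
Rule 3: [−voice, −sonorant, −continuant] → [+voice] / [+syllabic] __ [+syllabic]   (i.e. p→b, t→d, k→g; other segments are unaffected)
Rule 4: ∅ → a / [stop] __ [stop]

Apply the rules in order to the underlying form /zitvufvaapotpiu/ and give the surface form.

Rule 1 (regressive voicing assimilation): /t/ precedes the voiced obstruent /v/, so it voices to [d] by assimilation. /f/ precedes the voiced obstruent /v/, so it voices to [v] by assimilation. /zitvufvaapotpiu/ → zidvuvvaapotpiu.
Rule 2 (stop-cluster e-epenthesis): /t/ and /p/ form a stop–stop cluster, so [e] is inserted between them. /zidvuvvaapotpiu/ → zidvuvvaapotepiu.
Rule 3 (intervocalic voicing): /p/ is a voiceless stop between vowels /a/ and /o/, so it voices to [b]. /t/ is a voiceless stop between vowels /o/ and /e/, so it voices to [d]. /p/ is a voiceless stop between vowels /e/ and /i/, so it voices to [b]. /zidvuvvaapotepiu/ → zidvuvvaabodebiu.
Rule 4 (stop-cluster a-epenthesis): no segment meets the environment; /zidvuvvaabodebiu/ is unchanged.

zidvuvvaabodebiu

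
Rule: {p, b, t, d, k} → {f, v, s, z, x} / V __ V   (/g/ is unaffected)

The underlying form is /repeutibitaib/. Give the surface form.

Scanning /repeutibitaib/: /p/ is a stop between vowels /e/ and /e/, so it spirantizes to the fricative [f]; /t/ is a stop between vowels /u/ and /i/, so it spirantizes to the fricative [s]; /b/ is a stop between vowels /i/ and /i/, so it spirantizes to the fricative [v]; /t/ is a stop between vowels /i/ and /a/, so it spirantizes to the fricative [s]; /b/ at position 13 is not in the conditioning environment.
Result: [refeusivisaib].

refeusivisaib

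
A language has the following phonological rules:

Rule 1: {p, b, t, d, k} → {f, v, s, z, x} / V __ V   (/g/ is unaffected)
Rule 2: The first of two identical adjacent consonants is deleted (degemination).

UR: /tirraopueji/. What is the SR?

Rule 1 (intervocalic spirantization): /p/ is a stop between vowels /o/ and /u/, so it spirantizes to the fricative [f]. /tirraopueji/ → tirraofueji.
Rule 2 (degemination): /rr/ is a geminate; the first /r/ deletes. /tirraofueji/ → tiraofueji.

tiraofueji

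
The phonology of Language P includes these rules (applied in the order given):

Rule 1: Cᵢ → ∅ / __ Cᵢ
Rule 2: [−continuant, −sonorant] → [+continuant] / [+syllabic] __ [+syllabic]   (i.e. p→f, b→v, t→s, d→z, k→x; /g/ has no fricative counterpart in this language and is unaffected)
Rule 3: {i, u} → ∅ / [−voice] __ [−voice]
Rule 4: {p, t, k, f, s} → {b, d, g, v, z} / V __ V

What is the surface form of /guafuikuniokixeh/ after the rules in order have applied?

guavuixunioxxeh

Rule 1 (degemination): no segment meets the environment; /guafuikuniokixeh/ is unchanged.
Rule 2 (intervocalic spirantization): /k/ is a stop between vowels /i/ and /u/, so it spirantizes to the fricative [x]. /k/ is a stop between vowels /o/ and /i/, so it spirantizes to the fricative [x]. /guafuikuniokixeh/ → guafuixunioxixeh.
Rule 3 (high vowel syncope): /i/ is a high vowel flanked by voiceless consonants /x/ and /x/, so it deletes. /guafuixunioxixeh/ → guafuixunioxxeh.
Rule 4 (intervocalic voicing): /f/ is a voiceless obstruent between vowels /a/ and /u/, so it voices to [v]. /guafuixunioxxeh/ → guavuixunioxxeh.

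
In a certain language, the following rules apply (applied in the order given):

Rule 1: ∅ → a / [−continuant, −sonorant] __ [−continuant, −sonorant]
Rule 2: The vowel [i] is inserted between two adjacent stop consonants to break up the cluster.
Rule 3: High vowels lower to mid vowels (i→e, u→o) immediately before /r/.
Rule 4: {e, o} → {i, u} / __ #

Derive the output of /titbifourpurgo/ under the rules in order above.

Rule 1 (stop-cluster a-epenthesis): /t/ and /b/ form a stop–stop cluster, so [a] is inserted between them. /titbifourpurgo/ → titabifourpurgo.
Rule 2 (stop-cluster i-epenthesis): no segment meets the environment; /titabifourpurgo/ is unchanged.
Rule 3 (pre-rhotic lowering): /u/ is a high vowel immediately before /r/, so it lowers to [o]. /u/ is a high vowel immediately before /r/, so it lowers to [o]. /titabifourpurgo/ → titabifoorporgo.
Rule 4 (final vowel raising): /o/ is a mid vowel in word-final position, so it raises to [u]. /titabifoorporgo/ → titabifoorporgu.

titabifoorporgu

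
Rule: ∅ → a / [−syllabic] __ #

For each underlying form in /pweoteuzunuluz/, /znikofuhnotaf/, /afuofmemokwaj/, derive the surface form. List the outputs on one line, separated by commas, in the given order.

/pweoteuzunuluz/: the form ends in the consonant /z/, so [a] is inserted word-finally. → [pweoteuzunuluza].
/znikofuhnotaf/: the form ends in the consonant /f/, so [a] is inserted word-finally. → [znikofuhnotafa].
/afuofmemokwaj/: the form ends in the consonant /j/, so [a] is inserted word-finally. → [afuofmemokwaja].

pweoteuzunuluza, znikofuhnotafa, afuofmemokwaja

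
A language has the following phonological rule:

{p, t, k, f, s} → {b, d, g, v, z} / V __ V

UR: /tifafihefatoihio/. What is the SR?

/f/ is a voiceless obstruent between vowels /i/ and /a/, so it voices to [v].
/f/ is a voiceless obstruent between vowels /a/ and /i/, so it voices to [v].
/f/ is a voiceless obstruent between vowels /e/ and /a/, so it voices to [v].
/t/ is a voiceless obstruent between vowels /a/ and /o/, so it voices to [d].
Surface form: [tivavihevadoihio].

tivavihevadoihio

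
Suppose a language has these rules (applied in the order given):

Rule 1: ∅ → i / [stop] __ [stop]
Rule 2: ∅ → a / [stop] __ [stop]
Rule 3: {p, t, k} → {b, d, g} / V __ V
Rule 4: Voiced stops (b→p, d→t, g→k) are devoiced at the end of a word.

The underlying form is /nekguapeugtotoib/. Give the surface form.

negiguabeugidodoip

Rule 1 (stop-cluster i-epenthesis): /k/ and /g/ form a stop–stop cluster, so [i] is inserted between them. /g/ and /t/ form a stop–stop cluster, so [i] is inserted between them. /nekguapeugtotoib/ → nekiguapeugitotoib.
Rule 2 (stop-cluster a-epenthesis): no segment meets the environment; /nekiguapeugitotoib/ is unchanged.
Rule 3 (intervocalic voicing): /k/ is a voiceless stop between vowels /e/ and /i/, so it voices to [g]. /p/ is a voiceless stop between vowels /a/ and /e/, so it voices to [b]. /t/ is a voiceless stop between vowels /i/ and /o/, so it voices to [d]. /t/ is a voiceless stop between vowels /o/ and /o/, so it voices to [d]. /nekiguapeugitotoib/ → negiguabeugidodoib.
Rule 4 (final devoicing): /b/ is a voiced stop in word-final position, so it devoices to [p]. /negiguabeugidodoib/ → negiguabeugidodoip.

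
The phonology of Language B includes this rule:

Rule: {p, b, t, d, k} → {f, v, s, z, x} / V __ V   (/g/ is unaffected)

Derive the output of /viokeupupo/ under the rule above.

/k/ is a stop between vowels /o/ and /e/, so it spirantizes to the fricative [x].
/p/ is a stop between vowels /u/ and /u/, so it spirantizes to the fricative [f].
/p/ is a stop between vowels /u/ and /o/, so it spirantizes to the fricative [f].
Surface form: [vioxeufufo].

vioxeufufo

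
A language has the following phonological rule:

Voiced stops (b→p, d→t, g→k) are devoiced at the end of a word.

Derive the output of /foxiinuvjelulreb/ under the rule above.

foxiinuvjelulrep

/b/ is a voiced stop in word-final position, so it devoices to [p].
Surface form: [foxiinuvjelulrep].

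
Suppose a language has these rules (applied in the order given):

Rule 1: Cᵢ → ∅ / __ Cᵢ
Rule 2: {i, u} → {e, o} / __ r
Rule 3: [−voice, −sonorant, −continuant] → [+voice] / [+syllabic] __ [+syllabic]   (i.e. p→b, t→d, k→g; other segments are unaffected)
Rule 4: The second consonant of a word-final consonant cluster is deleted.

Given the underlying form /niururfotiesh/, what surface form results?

Rule 1 (degemination): no segment meets the environment; /niururfotiesh/ is unchanged.
Rule 2 (pre-rhotic lowering): /u/ is a high vowel immediately before /r/, so it lowers to [o]. /u/ is a high vowel immediately before /r/, so it lowers to [o]. /niururfotiesh/ → niororfotiesh.
Rule 3 (intervocalic voicing): /t/ is a voiceless stop between vowels /o/ and /i/, so it voices to [d]. /niororfotiesh/ → niororfodiesh.
Rule 4 (final cluster simplification): /h/ is the second consonant of a word-final cluster /sh/, so it deletes. /niororfodiesh/ → niororfodies.

niororfodies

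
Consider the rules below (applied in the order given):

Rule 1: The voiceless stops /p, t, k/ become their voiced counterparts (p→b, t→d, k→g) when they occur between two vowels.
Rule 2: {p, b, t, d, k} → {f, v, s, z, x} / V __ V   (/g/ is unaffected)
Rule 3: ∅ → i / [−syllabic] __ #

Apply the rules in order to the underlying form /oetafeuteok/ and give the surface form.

Rule 1 (intervocalic voicing): /t/ is a voiceless stop between vowels /e/ and /a/, so it voices to [d]. /t/ is a voiceless stop between vowels /u/ and /e/, so it voices to [d]. /oetafeuteok/ → oedafeudeok.
Rule 2 (intervocalic spirantization): /d/ is a stop between vowels /e/ and /a/, so it spirantizes to the fricative [z]. /d/ is a stop between vowels /u/ and /e/, so it spirantizes to the fricative [z]. /oedafeudeok/ → oezafeuzeok.
Rule 3 (final i-epenthesis): the form ends in the consonant /k/, so [i] is inserted word-finally. /oezafeuzeok/ → oezafeuzeoki.

oezafeuzeoki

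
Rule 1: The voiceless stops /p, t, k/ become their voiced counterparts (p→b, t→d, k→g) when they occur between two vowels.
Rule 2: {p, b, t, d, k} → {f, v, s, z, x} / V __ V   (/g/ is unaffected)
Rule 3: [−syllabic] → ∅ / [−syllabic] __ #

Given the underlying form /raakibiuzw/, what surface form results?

Rule 1 (intervocalic voicing): /k/ is a voiceless stop between vowels /a/ and /i/, so it voices to [g]. /raakibiuzw/ → raagibiuzw.
Rule 2 (intervocalic spirantization): /b/ is a stop between vowels /i/ and /i/, so it spirantizes to the fricative [v]. /raagibiuzw/ → raagiviuzw.
Rule 3 (final cluster simplification): /w/ is the second consonant of a word-final cluster /zw/, so it deletes. /raagiviuzw/ → raagiviuz.

raagiviuz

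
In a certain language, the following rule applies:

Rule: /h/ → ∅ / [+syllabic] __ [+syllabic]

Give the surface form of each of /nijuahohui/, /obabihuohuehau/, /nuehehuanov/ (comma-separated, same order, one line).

nijuaoui, obabiuoueau, nueeuanov

/nijuahohui/: /h/ occurs between vowels /a/ and /o/, so it deletes. /h/ occurs between vowels /o/ and /u/, so it deletes. → [nijuaoui].
/obabihuohuehau/: /h/ occurs between vowels /i/ and /u/, so it deletes. /h/ occurs between vowels /o/ and /u/, so it deletes. /h/ occurs between vowels /e/ and /a/, so it deletes. → [obabiuoueau].
/nuehehuanov/: /h/ occurs between vowels /e/ and /e/, so it deletes. /h/ occurs between vowels /e/ and /u/, so it deletes. → [nueeuanov].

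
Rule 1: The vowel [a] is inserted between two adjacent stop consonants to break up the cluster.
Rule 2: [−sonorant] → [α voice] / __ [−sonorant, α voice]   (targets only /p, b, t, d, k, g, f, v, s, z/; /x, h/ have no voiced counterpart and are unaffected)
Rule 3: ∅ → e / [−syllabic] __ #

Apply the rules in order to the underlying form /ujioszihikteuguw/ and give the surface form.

Rule 1 (stop-cluster a-epenthesis): /k/ and /t/ form a stop–stop cluster, so [a] is inserted between them. /ujioszihikteuguw/ → ujioszihikateuguw.
Rule 2 (regressive voicing assimilation): /s/ precedes the voiced obstruent /z/, so it voices to [z] by assimilation. /ujioszihikateuguw/ → ujiozzihikateuguw.
Rule 3 (final e-epenthesis): the form ends in the consonant /w/, so [e] is inserted word-finally. /ujiozzihikateuguw/ → ujiozzihikateuguwe.

ujiozzihikateuguwe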